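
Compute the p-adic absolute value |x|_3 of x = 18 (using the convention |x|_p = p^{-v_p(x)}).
|18|_3 = 1/9

Step 1 — compute v_3(x) by factoring powers of 3 out of the numerator and denominator: v_3(18) = 2. Step 2 — apply |x|_p = p^{-v_p(x)} = 3^{-2} = 1/9.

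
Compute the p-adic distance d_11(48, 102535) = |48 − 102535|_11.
d_11(48, 102535) = 1/14641

Step 1 — x − y = 48 − 102535 = -102487. Step 2 — v_11(-102487) = 4 (factor: -102487 = −(11^4 · 7); the sign does not affect v_p). Step 3 — |x − y|_11 = 11^{-4} = 1/14641.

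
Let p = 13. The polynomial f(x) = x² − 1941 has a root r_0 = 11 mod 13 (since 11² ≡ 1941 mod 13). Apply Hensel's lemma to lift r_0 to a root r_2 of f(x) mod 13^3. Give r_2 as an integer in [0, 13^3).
r_2 = 570 (mod 2197)

Hensel's recurrence: r_{i+1} = r_i − f(r_i)·(f′(r_i))^{-1} mod 13^{i+2}, with f′(x) = 2x. Iterate:
  r_0 = 11 (mod 13)
  r_1 = 63 (mod 169)
  r_2 = 570 (mod 2197)
Final: r_2 = 570, and one checks f(r_2) ≡ 0 mod 13^3.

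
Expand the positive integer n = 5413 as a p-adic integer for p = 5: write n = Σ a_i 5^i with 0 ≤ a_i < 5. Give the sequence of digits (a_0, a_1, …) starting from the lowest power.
(a_0, a_1, …) = (3, 2, 1, 3, 3, 1)

Repeated division by 5 gives the digits low-to-high: 5413 = 3 + 2·5^1 + 1·5^2 + 3·5^3 + 3·5^4 + 1·5^5. Digit sequence: (3, 2, 1, 3, 3, 1).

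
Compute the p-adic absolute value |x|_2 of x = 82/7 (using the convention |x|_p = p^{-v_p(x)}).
|82/7|_2 = 1/2

Step 1 — compute v_2(x) by factoring powers of 2 out of the numerator and denominator: v_2(82/7) = 1. Step 2 — apply |x|_p = p^{-v_p(x)} = 2^{-1} = 1/2.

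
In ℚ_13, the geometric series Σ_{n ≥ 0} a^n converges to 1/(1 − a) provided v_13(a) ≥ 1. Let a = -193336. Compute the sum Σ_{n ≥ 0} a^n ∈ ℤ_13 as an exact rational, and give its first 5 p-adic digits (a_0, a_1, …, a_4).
Σ a^n = 1/(1 − a) = 1/193337;  first 5 digits = (1, 0, 0, 3, 6)

v_13(a) = 3 ≥ 1, so the series converges in ℤ_13 to 1/(1 − a) = 1/(1 − (-193336)) = 1/193337. Expand this rational in ℤ_13: compute digits iteratively via d_i = x_i mod 13, x_{i+1} = (x_i − d_i)/13. The first 5 digits are (1, 0, 0, 3, 6).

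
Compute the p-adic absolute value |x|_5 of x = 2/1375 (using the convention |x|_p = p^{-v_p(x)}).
|2/1375|_5 = 125

Step 1 — compute v_5(x) by factoring powers of 5 out of the numerator and denominator: v_5(2/1375) = -3. Step 2 — apply |x|_p = p^{-v_p(x)} = 5^{3} = 125.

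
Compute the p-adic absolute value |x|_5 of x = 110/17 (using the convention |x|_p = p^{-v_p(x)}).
|110/17|_5 = 1/5

Step 1 — compute v_5(x) by factoring powers of 5 out of the numerator and denominator: v_5(110/17) = 1. Step 2 — apply |x|_p = p^{-v_p(x)} = 5^{-1} = 1/5.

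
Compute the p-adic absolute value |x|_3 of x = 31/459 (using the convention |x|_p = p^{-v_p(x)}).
|31/459|_3 = 27

Step 1 — compute v_3(x) by factoring powers of 3 out of the numerator and denominator: v_3(31/459) = -3. Step 2 — apply |x|_p = p^{-v_p(x)} = 3^{3} = 27.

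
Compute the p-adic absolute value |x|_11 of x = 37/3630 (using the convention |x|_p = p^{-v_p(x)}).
|37/3630|_11 = 121

Step 1 — compute v_11(x) by factoring powers of 11 out of the numerator and denominator: v_11(37/3630) = -2. Step 2 — apply |x|_p = p^{-v_p(x)} = 11^{2} = 121.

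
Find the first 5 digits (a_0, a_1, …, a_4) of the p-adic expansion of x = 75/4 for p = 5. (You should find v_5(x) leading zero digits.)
(a_0, …, a_4) = (0, 0, 2, 1, 1)

v_5(75/4) = 2, so a_0 = ... = a_1 = 0. Factor out: x = 5^2 · u with u = 3/4 a unit in ℤ_5. Expand u iteratively via a_{v+i} = u_i mod 5, u_{i+1} = (u_i − a_{v+i})/5:
  u_0 = 3/4;  a_2 = 2;  u_1 = (u_0 − 2)/5 = -1/4
  u_1 = -1/4;  a_3 = 1;  u_2 = (u_1 − 1)/5 = -1/4
  u_2 = -1/4;  a_4 = 1;  u_3 = (u_2 − 1)/5 = -1/4
Digits: (0, 0, 2, 1, 1).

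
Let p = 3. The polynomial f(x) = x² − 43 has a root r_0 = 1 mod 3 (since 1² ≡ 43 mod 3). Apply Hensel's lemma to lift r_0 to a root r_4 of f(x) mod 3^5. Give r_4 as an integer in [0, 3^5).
r_4 = 220 (mod 243)

Hensel's recurrence: r_{i+1} = r_i − f(r_i)·(f′(r_i))^{-1} mod 3^{i+2}, with f′(x) = 2x. Iterate:
  r_0 = 1 (mod 3)
  r_1 = 4 (mod 9)
  r_2 = 4 (mod 27)
  r_3 = 58 (mod 81)
  r_4 = 220 (mod 243)
Final: r_4 = 220, and one checks f(r_4) ≡ 0 mod 3^5.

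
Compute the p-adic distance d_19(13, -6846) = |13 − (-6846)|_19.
d_19(13, -6846) = 1/6859

Step 1 — x − y = 13 − (-6846) = 6859. Step 2 — v_19(6859) = 3 (factor: 6859 = (19^3 · 1); the sign does not affect v_p). Step 3 — |x − y|_19 = 19^{-3} = 1/6859.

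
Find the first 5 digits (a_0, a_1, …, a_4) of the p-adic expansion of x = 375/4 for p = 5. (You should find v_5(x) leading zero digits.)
(a_0, …, a_4) = (0, 0, 0, 2, 1)

v_5(375/4) = 3, so a_0 = ... = a_2 = 0. Factor out: x = 5^3 · u with u = 3/4 a unit in ℤ_5. Expand u iteratively via a_{v+i} = u_i mod 5, u_{i+1} = (u_i − a_{v+i})/5:
  u_0 = 3/4;  a_3 = 2;  u_1 = (u_0 − 2)/5 = -1/4
  u_1 = -1/4;  a_4 = 1;  u_2 = (u_1 − 1)/5 = -1/4
Digits: (0, 0, 0, 2, 1).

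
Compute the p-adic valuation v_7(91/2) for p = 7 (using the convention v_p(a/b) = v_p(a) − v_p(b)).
v_7(91/2) = 1

Factor powers of 7 from the numerator and denominator of the reduced fraction: 91 = 7^1 · 13 and 2 = 7^0 · 2. Apply v_p(a/b) = v_p(a) − v_p(b): v_7(91/2) = 1 − 0 = 1.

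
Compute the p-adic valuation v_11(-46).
v_11(-46) = 0

v_11(n) is the largest exponent k such that 11^k divides n. Factor out: -46 = -11^0 · 46. (Sign doesn't affect v_p.) So v_11(-46) = 0.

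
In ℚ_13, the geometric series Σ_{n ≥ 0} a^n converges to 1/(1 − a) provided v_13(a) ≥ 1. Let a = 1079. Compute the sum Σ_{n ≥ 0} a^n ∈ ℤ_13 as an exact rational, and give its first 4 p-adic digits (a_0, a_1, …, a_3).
Σ a^n = 1/(1 − a) = -1/1078;  first 4 digits = (1, 5, 5, 5)

v_13(a) = 1 ≥ 1, so the series converges in ℤ_13 to 1/(1 − a) = 1/(1 − 1079) = -1/1078. Expand this rational in ℤ_13: compute digits iteratively via d_i = x_i mod 13, x_{i+1} = (x_i − d_i)/13. The first 4 digits are (1, 5, 5, 5).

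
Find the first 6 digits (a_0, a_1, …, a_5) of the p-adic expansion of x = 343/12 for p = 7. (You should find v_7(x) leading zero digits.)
(a_0, …, a_5) = (0, 0, 0, 3, 6, 2)

v_7(343/12) = 3, so a_0 = ... = a_2 = 0. Factor out: x = 7^3 · u with u = 1/12 a unit in ℤ_7. Expand u iteratively via a_{v+i} = u_i mod 7, u_{i+1} = (u_i − a_{v+i})/7:
  u_0 = 1/12;  a_3 = 3;  u_1 = (u_0 − 3)/7 = -5/12
  u_1 = -5/12;  a_4 = 6;  u_2 = (u_1 − 6)/7 = -11/12
  u_2 = -11/12;  a_5 = 2;  u_3 = (u_2 − 2)/7 = -5/12
Digits: (0, 0, 0, 3, 6, 2).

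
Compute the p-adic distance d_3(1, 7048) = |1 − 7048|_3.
d_3(1, 7048) = 1/243

Step 1 — x − y = 1 − 7048 = -7047. Step 2 — v_3(-7047) = 5 (factor: -7047 = −(3^5 · 29); the sign does not affect v_p). Step 3 — |x − y|_3 = 3^{-5} = 1/243.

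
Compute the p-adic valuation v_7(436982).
v_7(436982) = 5

v_7(n) is the largest exponent k such that 7^k divides n. Factor out: 436982 = 7^5 · 26. (Sign doesn't affect v_p.) So v_7(436982) = 5.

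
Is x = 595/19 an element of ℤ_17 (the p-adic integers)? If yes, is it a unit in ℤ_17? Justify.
x ∈ ℤ_17 but not a unit; v_17(x) = 1 > 0

ℤ_17 = {x ∈ ℚ_17 : v_17(x) ≥ 0} and ℤ_17^× = {x ∈ ℤ_17 : v_17(x) = 0}. Here v_17(595/19) = v_17(num) − v_17(den) = 1; compare against these criteria.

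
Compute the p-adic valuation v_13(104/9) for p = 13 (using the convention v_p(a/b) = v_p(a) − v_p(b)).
v_13(104/9) = 1

Factor powers of 13 from the numerator and denominator of the reduced fraction: 104 = 13^1 · 8 and 9 = 13^0 · 9. Apply v_p(a/b) = v_p(a) − v_p(b): v_13(104/9) = 1 − 0 = 1.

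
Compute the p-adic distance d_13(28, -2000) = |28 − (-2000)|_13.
d_13(28, -2000) = 1/169

Step 1 — x − y = 28 − (-2000) = 2028. Step 2 — v_13(2028) = 2 (factor: 2028 = (13^2 · 12); the sign does not affect v_p). Step 3 — |x − y|_13 = 13^{-2} = 1/169.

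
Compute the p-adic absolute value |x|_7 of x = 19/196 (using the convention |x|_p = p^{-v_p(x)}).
|19/196|_7 = 49

Step 1 — compute v_7(x) by factoring powers of 7 out of the numerator and denominator: v_7(19/196) = -2. Step 2 — apply |x|_p = p^{-v_p(x)} = 7^{2} = 49.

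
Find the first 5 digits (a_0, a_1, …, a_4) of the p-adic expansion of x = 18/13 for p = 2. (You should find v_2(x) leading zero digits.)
(a_0, …, a_4) = (0, 1, 0, 1, 1)

v_2(18/13) = 1, so a_0 = ... = a_0 = 0. Factor out: x = 2^1 · u with u = 9/13 a unit in ℤ_2. Expand u iteratively via a_{v+i} = u_i mod 2, u_{i+1} = (u_i − a_{v+i})/2:
  u_0 = 9/13;  a_1 = 1;  u_1 = (u_0 − 1)/2 = -2/13
  u_1 = -2/13;  a_2 = 0;  u_2 = (u_1 − 0)/2 = -1/13
  u_2 = -1/13;  a_3 = 1;  u_3 = (u_2 − 1)/2 = -7/13
  u_3 = -7/13;  a_4 = 1;  u_4 = (u_3 − 1)/2 = -10/13
Digits: (0, 1, 0, 1, 1).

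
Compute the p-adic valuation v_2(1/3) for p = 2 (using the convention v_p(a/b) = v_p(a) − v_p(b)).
v_2(1/3) = 0

Factor powers of 2 from the numerator and denominator of the reduced fraction: 1 = 2^0 · 1 and 3 = 2^0 · 3. Apply v_p(a/b) = v_p(a) − v_p(b): v_2(1/3) = 0 − 0 = 0.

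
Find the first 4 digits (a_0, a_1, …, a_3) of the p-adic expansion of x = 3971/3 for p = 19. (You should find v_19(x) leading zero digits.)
(a_0, …, a_3) = (0, 0, 10, 6)

v_19(3971/3) = 2, so a_0 = ... = a_1 = 0. Factor out: x = 19^2 · u with u = 11/3 a unit in ℤ_19. Expand u iteratively via a_{v+i} = u_i mod 19, u_{i+1} = (u_i − a_{v+i})/19:
  u_0 = 11/3;  a_2 = 10;  u_1 = (u_0 − 10)/19 = -1/3
  u_1 = -1/3;  a_3 = 6;  u_2 = (u_1 − 6)/19 = -1/3
Digits: (0, 0, 10, 6).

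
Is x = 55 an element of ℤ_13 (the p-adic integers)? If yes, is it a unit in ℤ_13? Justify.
x ∈ ℤ_13^× (unit); v_13(x) = 0

ℤ_13 = {x ∈ ℚ_13 : v_13(x) ≥ 0} and ℤ_13^× = {x ∈ ℤ_13 : v_13(x) = 0}. Here v_13(55) = v_13(num) − v_13(den) = 0; compare against these criteria.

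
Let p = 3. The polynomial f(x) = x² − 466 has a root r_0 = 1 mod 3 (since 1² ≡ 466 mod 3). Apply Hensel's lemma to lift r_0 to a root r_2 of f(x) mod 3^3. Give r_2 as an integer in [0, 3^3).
r_2 = 13 (mod 27)

Hensel's recurrence: r_{i+1} = r_i − f(r_i)·(f′(r_i))^{-1} mod 3^{i+2}, with f′(x) = 2x. Iterate:
  r_0 = 1 (mod 3)
  r_1 = 4 (mod 9)
  r_2 = 13 (mod 27)
Final: r_2 = 13, and one checks f(r_2) ≡ 0 mod 3^3.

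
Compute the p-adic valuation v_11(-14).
v_11(-14) = 0

v_11(n) is the largest exponent k such that 11^k divides n. Factor out: -14 = -11^0 · 14. (Sign doesn't affect v_p.) So v_11(-14) = 0.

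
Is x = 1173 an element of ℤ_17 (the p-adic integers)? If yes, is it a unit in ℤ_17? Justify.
x ∈ ℤ_17 but not a unit; v_17(x) = 1 > 0

ℤ_17 = {x ∈ ℚ_17 : v_17(x) ≥ 0} and ℤ_17^× = {x ∈ ℤ_17 : v_17(x) = 0}. Here v_17(1173) = v_17(num) − v_17(den) = 1; compare against these criteria.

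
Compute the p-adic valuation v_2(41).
v_2(41) = 0

v_2(n) is the largest exponent k such that 2^k divides n. Factor out: 41 = 2^0 · 41. (Sign doesn't affect v_p.) So v_2(41) = 0.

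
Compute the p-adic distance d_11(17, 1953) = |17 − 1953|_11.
d_11(17, 1953) = 1/121

Step 1 — x − y = 17 − 1953 = -1936. Step 2 — v_11(-1936) = 2 (factor: -1936 = −(11^2 · 16); the sign does not affect v_p). Step 3 — |x − y|_11 = 11^{-2} = 1/121.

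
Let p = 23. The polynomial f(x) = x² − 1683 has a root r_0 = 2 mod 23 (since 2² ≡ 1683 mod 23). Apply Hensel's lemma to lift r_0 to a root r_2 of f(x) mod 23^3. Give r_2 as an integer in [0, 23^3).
r_2 = 6373 (mod 12167)

Hensel's recurrence: r_{i+1} = r_i − f(r_i)·(f′(r_i))^{-1} mod 23^{i+2}, with f′(x) = 2x. Iterate:
  r_0 = 2 (mod 23)
  r_1 = 25 (mod 529)
  r_2 = 6373 (mod 12167)
Final: r_2 = 6373, and one checks f(r_2) ≡ 0 mod 23^3.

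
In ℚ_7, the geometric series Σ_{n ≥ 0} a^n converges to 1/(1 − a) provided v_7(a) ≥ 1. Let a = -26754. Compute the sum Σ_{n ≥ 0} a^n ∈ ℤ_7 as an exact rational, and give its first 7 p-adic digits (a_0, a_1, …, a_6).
Σ a^n = 1/(1 − a) = 1/26755;  first 7 digits = (1, 0, 0, 6, 2, 5, 0)

v_7(a) = 3 ≥ 1, so the series converges in ℤ_7 to 1/(1 − a) = 1/(1 − (-26754)) = 1/26755. Expand this rational in ℤ_7: compute digits iteratively via d_i = x_i mod 7, x_{i+1} = (x_i − d_i)/7. The first 7 digits are (1, 0, 0, 6, 2, 5, 0).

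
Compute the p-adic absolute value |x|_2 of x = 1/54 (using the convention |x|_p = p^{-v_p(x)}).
|1/54|_2 = 2

Step 1 — compute v_2(x) by factoring powers of 2 out of the numerator and denominator: v_2(1/54) = -1. Step 2 — apply |x|_p = p^{-v_p(x)} = 2^{1} = 2.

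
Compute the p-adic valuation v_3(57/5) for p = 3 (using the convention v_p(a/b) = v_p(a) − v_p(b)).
v_3(57/5) = 1

Factor powers of 3 from the numerator and denominator of the reduced fraction: 57 = 3^1 · 19 and 5 = 3^0 · 5. Apply v_p(a/b) = v_p(a) − v_p(b): v_3(57/5) = 1 − 0 = 1.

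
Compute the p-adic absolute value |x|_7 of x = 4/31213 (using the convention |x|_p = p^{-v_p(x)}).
|4/31213|_7 = 2401

Step 1 — compute v_7(x) by factoring powers of 7 out of the numerator and denominator: v_7(4/31213) = -4. Step 2 — apply |x|_p = p^{-v_p(x)} = 7^{4} = 2401.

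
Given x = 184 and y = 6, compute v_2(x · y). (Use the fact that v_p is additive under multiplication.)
v_2(1104) = 4

v_p(x) = 3 (factor: 184 = 2^3 · 23); v_p(y) = 1 (factor: 6 = 2^1 · 3). Additivity: v_p(xy) = v_p(x) + v_p(y) = 3 + 1 = 4. (Direct check: xy = 1104 = 2^4 · (69).)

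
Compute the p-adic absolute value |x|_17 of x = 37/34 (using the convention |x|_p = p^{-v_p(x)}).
|37/34|_17 = 17

Step 1 — compute v_17(x) by factoring powers of 17 out of the numerator and denominator: v_17(37/34) = -1. Step 2 — apply |x|_p = p^{-v_p(x)} = 17^{1} = 17.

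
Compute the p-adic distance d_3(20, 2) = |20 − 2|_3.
d_3(20, 2) = 1/9

Step 1 — x − y = 20 − 2 = 18. Step 2 — v_3(18) = 2 (factor: 18 = (3^2 · 2); the sign does not affect v_p). Step 3 — |x − y|_3 = 3^{-2} = 1/9.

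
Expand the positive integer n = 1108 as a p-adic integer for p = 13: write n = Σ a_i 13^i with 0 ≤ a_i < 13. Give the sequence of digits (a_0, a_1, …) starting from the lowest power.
(a_0, a_1, …) = (3, 7, 6)

Repeated division by 13 gives the digits low-to-high: 1108 = 3 + 7·13^1 + 6·13^2. Digit sequence: (3, 7, 6).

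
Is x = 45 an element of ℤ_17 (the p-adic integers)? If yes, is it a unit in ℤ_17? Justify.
x ∈ ℤ_17^× (unit); v_17(x) = 0

ℤ_17 = {x ∈ ℚ_17 : v_17(x) ≥ 0} and ℤ_17^× = {x ∈ ℤ_17 : v_17(x) = 0}. Here v_17(45) = v_17(num) − v_17(den) = 0; compare against these criteria.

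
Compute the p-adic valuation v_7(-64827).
v_7(-64827) = 4

v_7(n) is the largest exponent k such that 7^k divides n. Factor out: -64827 = -7^4 · 27. (Sign doesn't affect v_p.) So v_7(-64827) = 4.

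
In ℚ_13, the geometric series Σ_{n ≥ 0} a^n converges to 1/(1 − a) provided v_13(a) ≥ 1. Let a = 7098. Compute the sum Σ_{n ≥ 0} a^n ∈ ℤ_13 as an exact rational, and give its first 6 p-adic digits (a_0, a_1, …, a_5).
Σ a^n = 1/(1 − a) = -1/7097;  first 6 digits = (1, 0, 3, 3, 9, 5)

v_13(a) = 2 ≥ 1, so the series converges in ℤ_13 to 1/(1 − a) = 1/(1 − 7098) = -1/7097. Expand this rational in ℤ_13: compute digits iteratively via d_i = x_i mod 13, x_{i+1} = (x_i − d_i)/13. The first 6 digits are (1, 0, 3, 3, 9, 5).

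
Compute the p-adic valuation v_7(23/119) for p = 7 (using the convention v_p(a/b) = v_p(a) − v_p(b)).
v_7(23/119) = -1

Factor powers of 7 from the numerator and denominator of the reduced fraction: 23 = 7^0 · 23 and 119 = 7^1 · 17. Apply v_p(a/b) = v_p(a) − v_p(b): v_7(23/119) = 0 − 1 = -1.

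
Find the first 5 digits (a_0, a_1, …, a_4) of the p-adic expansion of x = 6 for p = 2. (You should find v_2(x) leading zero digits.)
(a_0, …, a_4) = (0, 1, 1, 0, 0)

v_2(6) = 1, so a_0 = ... = a_0 = 0. Factor out: x = 2^1 · u with u = 3 a unit in ℤ_2. Expand u iteratively via a_{v+i} = u_i mod 2, u_{i+1} = (u_i − a_{v+i})/2:
  u_0 = 3;  a_1 = 1;  u_1 = (u_0 − 1)/2 = 1
  u_1 = 1;  a_2 = 1;  u_2 = (u_1 − 1)/2 = 0
  u_2 = 0;  a_3 = 0;  u_3 = (u_2 − 0)/2 = 0
  u_3 = 0;  a_4 = 0;  u_4 = (u_3 − 0)/2 = 0
Digits: (0, 1, 1, 0, 0).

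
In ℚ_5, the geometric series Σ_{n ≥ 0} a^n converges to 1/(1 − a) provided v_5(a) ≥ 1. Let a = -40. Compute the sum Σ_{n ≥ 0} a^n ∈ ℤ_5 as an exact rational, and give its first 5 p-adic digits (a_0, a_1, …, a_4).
Σ a^n = 1/(1 − a) = 1/41;  first 5 digits = (1, 2, 2, 0, 1)

v_5(a) = 1 ≥ 1, so the series converges in ℤ_5 to 1/(1 − a) = 1/(1 − (-40)) = 1/41. Expand this rational in ℤ_5: compute digits iteratively via d_i = x_i mod 5, x_{i+1} = (x_i − d_i)/5. The first 5 digits are (1, 2, 2, 0, 1).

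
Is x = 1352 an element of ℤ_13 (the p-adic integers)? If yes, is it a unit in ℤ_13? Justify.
x ∈ ℤ_13 but not a unit; v_13(x) = 2 > 0

ℤ_13 = {x ∈ ℚ_13 : v_13(x) ≥ 0} and ℤ_13^× = {x ∈ ℤ_13 : v_13(x) = 0}. Here v_13(1352) = v_13(num) − v_13(den) = 2; compare against these criteria.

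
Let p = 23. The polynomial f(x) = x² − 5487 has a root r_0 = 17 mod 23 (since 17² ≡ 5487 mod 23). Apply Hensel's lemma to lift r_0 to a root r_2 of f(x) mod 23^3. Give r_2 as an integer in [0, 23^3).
r_2 = 9194 (mod 12167)

Hensel's recurrence: r_{i+1} = r_i − f(r_i)·(f′(r_i))^{-1} mod 23^{i+2}, with f′(x) = 2x. Iterate:
  r_0 = 17 (mod 23)
  r_1 = 201 (mod 529)
  r_2 = 9194 (mod 12167)
Final: r_2 = 9194, and one checks f(r_2) ≡ 0 mod 23^3.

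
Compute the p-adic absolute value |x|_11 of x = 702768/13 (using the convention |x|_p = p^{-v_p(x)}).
|702768/13|_11 = 1/14641

Step 1 — compute v_11(x) by factoring powers of 11 out of the numerator and denominator: v_11(702768/13) = 4. Step 2 — apply |x|_p = p^{-v_p(x)} = 11^{-4} = 1/14641.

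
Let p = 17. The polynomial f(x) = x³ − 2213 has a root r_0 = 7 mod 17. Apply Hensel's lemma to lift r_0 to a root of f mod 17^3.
r_2 = 3645 (mod 4913)

Hensel: r_{i+1} = r_i − f(r_i)/f′(r_i) mod 17^{i+2}, where f′(x) = 3x². Iterate:
  r_0 = 7 (mod 17)
  r_1 = 177 (mod 289)
  r_2 = 3645 (mod 4913)
Final: r = 3645 with f(r) ≡ 0 mod 17^3.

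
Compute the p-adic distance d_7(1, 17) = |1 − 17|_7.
d_7(1, 17) = 1

Step 1 — x − y = 1 − 17 = -16. Step 2 — v_7(-16) = 0 (factor: -16 = −(7^0 · 16); the sign does not affect v_p). Step 3 — |x − y|_7 = 7^{0} = 1.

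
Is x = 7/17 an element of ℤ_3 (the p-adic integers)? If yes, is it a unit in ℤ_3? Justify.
x ∈ ℤ_3^× (unit); v_3(x) = 0

ℤ_3 = {x ∈ ℚ_3 : v_3(x) ≥ 0} and ℤ_3^× = {x ∈ ℤ_3 : v_3(x) = 0}. Here v_3(7/17) = v_3(num) − v_3(den) = 0; compare against these criteria.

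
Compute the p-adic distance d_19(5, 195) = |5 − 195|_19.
d_19(5, 195) = 1/19

Step 1 — x − y = 5 − 195 = -190. Step 2 — v_19(-190) = 1 (factor: -190 = −(19^1 · 10); the sign does not affect v_p). Step 3 — |x − y|_19 = 19^{-1} = 1/19.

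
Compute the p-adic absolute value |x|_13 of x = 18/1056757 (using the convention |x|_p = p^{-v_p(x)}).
|18/1056757|_13 = 28561

Step 1 — compute v_13(x) by factoring powers of 13 out of the numerator and denominator: v_13(18/1056757) = -4. Step 2 — apply |x|_p = p^{-v_p(x)} = 13^{4} = 28561.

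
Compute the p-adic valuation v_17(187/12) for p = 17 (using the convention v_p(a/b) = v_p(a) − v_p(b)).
v_17(187/12) = 1

Factor powers of 17 from the numerator and denominator of the reduced fraction: 187 = 17^1 · 11 and 12 = 17^0 · 12. Apply v_p(a/b) = v_p(a) − v_p(b): v_17(187/12) = 1 − 0 = 1.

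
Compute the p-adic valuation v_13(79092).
v_13(79092) = 3

v_13(n) is the largest exponent k such that 13^k divides n. Factor out: 79092 = 13^3 · 36. (Sign doesn't affect v_p.) So v_13(79092) = 3.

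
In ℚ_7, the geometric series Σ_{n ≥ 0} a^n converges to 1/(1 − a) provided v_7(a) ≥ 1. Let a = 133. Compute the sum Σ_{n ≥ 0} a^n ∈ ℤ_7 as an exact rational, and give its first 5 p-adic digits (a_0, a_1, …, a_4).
Σ a^n = 1/(1 − a) = -1/132;  first 5 digits = (1, 5, 6, 1, 2)

v_7(a) = 1 ≥ 1, so the series converges in ℤ_7 to 1/(1 − a) = 1/(1 − 133) = -1/132. Expand this rational in ℤ_7: compute digits iteratively via d_i = x_i mod 7, x_{i+1} = (x_i − d_i)/7. The first 5 digits are (1, 5, 6, 1, 2).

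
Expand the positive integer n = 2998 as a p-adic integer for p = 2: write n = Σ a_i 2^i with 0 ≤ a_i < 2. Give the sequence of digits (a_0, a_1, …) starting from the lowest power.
(a_0, a_1, …) = (0, 1, 1, 0, 1, 1, 0, 1, 1, 1, 0, 1)

Repeated division by 2 gives the digits low-to-high: 2998 = 1·2^1 + 1·2^2 + 1·2^4 + 1·2^5 + 1·2^7 + 1·2^8 + 1·2^9 + 1·2^11. Digit sequence: (0, 1, 1, 0, 1, 1, 0, 1, 1, 1, 0, 1).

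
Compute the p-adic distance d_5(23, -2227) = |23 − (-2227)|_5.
d_5(23, -2227) = 1/125

Step 1 — x − y = 23 − (-2227) = 2250. Step 2 — v_5(2250) = 3 (factor: 2250 = (5^3 · 18); the sign does not affect v_p). Step 3 — |x − y|_5 = 5^{-3} = 1/125.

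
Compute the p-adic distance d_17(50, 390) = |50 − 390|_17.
d_17(50, 390) = 1/17

Step 1 — x − y = 50 − 390 = -340. Step 2 — v_17(-340) = 1 (factor: -340 = −(17^1 · 20); the sign does not affect v_p). Step 3 — |x − y|_17 = 17^{-1} = 1/17.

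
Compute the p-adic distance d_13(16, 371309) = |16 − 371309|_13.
d_13(16, 371309) = 1/371293

Step 1 — x − y = 16 − 371309 = -371293. Step 2 — v_13(-371293) = 5 (factor: -371293 = −(13^5 · 1); the sign does not affect v_p). Step 3 — |x − y|_13 = 13^{-5} = 1/371293.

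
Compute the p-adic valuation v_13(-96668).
v_13(-96668) = 3

v_13(n) is the largest exponent k such that 13^k divides n. Factor out: -96668 = -13^3 · 44. (Sign doesn't affect v_p.) So v_13(-96668) = 3.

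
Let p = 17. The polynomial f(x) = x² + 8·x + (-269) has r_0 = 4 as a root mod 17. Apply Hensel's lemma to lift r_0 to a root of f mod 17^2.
r_1 = 72 (mod 289)

Hensel: r_{i+1} = r_i − f(r_i)·(f′(r_i))^{-1} mod 17^{i+2}, f′(x) = 2x + 8. Iterate:
  r_0 = 4 (mod 17)
  r_1 = 72 (mod 289)
Final: r = 72 satisfies f(r) ≡ 0 mod 17^2.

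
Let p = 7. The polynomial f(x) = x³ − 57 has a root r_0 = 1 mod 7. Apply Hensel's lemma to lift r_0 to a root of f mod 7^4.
r_3 = 967 (mod 2401)

Hensel: r_{i+1} = r_i − f(r_i)/f′(r_i) mod 7^{i+2}, where f′(x) = 3x². Iterate:
  r_0 = 1 (mod 7)
  r_1 = 36 (mod 49)
  r_2 = 281 (mod 343)
  r_3 = 967 (mod 2401)
Final: r = 967 with f(r) ≡ 0 mod 7^4.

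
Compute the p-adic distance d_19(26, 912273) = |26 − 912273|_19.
d_19(26, 912273) = 1/130321

Step 1 — x − y = 26 − 912273 = -912247. Step 2 — v_19(-912247) = 4 (factor: -912247 = −(19^4 · 7); the sign does not affect v_p). Step 3 — |x − y|_19 = 19^{-4} = 1/130321.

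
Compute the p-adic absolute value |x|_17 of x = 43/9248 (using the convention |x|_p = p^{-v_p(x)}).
|43/9248|_17 = 289

Step 1 — compute v_17(x) by factoring powers of 17 out of the numerator and denominator: v_17(43/9248) = -2. Step 2 — apply |x|_p = p^{-v_p(x)} = 17^{2} = 289.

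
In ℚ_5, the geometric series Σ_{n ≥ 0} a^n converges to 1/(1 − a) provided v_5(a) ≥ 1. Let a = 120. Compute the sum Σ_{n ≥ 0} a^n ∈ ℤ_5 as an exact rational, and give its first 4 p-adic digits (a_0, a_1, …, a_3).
Σ a^n = 1/(1 − a) = -1/119;  first 4 digits = (1, 4, 0, 0)

v_5(a) = 1 ≥ 1, so the series converges in ℤ_5 to 1/(1 − a) = 1/(1 − 120) = -1/119. Expand this rational in ℤ_5: compute digits iteratively via d_i = x_i mod 5, x_{i+1} = (x_i − d_i)/5. The first 4 digits are (1, 4, 0, 0).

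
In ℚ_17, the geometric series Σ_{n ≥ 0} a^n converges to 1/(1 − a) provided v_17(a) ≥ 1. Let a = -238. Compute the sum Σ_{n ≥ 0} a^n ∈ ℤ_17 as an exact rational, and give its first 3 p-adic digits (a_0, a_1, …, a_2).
Σ a^n = 1/(1 − a) = 1/239;  first 3 digits = (1, 3, 8)

v_17(a) = 1 ≥ 1, so the series converges in ℤ_17 to 1/(1 − a) = 1/(1 − (-238)) = 1/239. Expand this rational in ℤ_17: compute digits iteratively via d_i = x_i mod 17, x_{i+1} = (x_i − d_i)/17. The first 3 digits are (1, 3, 8).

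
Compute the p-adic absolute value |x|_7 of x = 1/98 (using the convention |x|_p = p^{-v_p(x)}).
|1/98|_7 = 49

Step 1 — compute v_7(x) by factoring powers of 7 out of the numerator and denominator: v_7(1/98) = -2. Step 2 — apply |x|_p = p^{-v_p(x)} = 7^{2} = 49.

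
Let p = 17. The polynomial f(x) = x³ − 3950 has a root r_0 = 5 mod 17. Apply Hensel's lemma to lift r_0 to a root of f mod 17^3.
r_2 = 1501 (mod 4913)

Hensel: r_{i+1} = r_i − f(r_i)/f′(r_i) mod 17^{i+2}, where f′(x) = 3x². Iterate:
  r_0 = 5 (mod 17)
  r_1 = 56 (mod 289)
  r_2 = 1501 (mod 4913)
Final: r = 1501 with f(r) ≡ 0 mod 17^3.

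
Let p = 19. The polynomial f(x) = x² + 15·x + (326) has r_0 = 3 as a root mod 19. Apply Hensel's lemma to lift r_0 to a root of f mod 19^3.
r_2 = 4145 (mod 6859)

Hensel: r_{i+1} = r_i − f(r_i)·(f′(r_i))^{-1} mod 19^{i+2}, f′(x) = 2x + 15. Iterate:
  r_0 = 3 (mod 19)
  r_1 = 174 (mod 361)
  r_2 = 4145 (mod 6859)
Final: r = 4145 satisfies f(r) ≡ 0 mod 19^3.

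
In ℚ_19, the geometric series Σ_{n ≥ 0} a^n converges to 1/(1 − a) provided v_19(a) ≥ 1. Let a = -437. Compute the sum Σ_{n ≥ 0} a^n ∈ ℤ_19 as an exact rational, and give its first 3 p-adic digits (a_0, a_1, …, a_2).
Σ a^n = 1/(1 − a) = 1/438;  first 3 digits = (1, 15, 14)

v_19(a) = 1 ≥ 1, so the series converges in ℤ_19 to 1/(1 − a) = 1/(1 − (-437)) = 1/438. Expand this rational in ℤ_19: compute digits iteratively via d_i = x_i mod 19, x_{i+1} = (x_i − d_i)/19. The first 3 digits are (1, 15, 14).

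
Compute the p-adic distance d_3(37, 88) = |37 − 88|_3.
d_3(37, 88) = 1/3

Step 1 — x − y = 37 − 88 = -51. Step 2 — v_3(-51) = 1 (factor: -51 = −(3^1 · 17); the sign does not affect v_p). Step 3 — |x − y|_3 = 3^{-1} = 1/3.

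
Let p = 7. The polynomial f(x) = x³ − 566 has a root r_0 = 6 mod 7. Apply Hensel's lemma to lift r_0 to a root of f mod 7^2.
r_1 = 41 (mod 49)

Hensel: r_{i+1} = r_i − f(r_i)/f′(r_i) mod 7^{i+2}, where f′(x) = 3x². Iterate:
  r_0 = 6 (mod 7)
  r_1 = 41 (mod 49)
Final: r = 41 with f(r) ≡ 0 mod 7^2.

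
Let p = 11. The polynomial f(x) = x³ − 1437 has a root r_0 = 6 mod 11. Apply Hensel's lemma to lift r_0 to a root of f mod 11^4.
r_3 = 11677 (mod 14641)

Hensel: r_{i+1} = r_i − f(r_i)/f′(r_i) mod 11^{i+2}, where f′(x) = 3x². Iterate:
  r_0 = 6 (mod 11)
  r_1 = 61 (mod 121)
  r_2 = 1029 (mod 1331)
  r_3 = 11677 (mod 14641)
Final: r = 11677 with f(r) ≡ 0 mod 11^4.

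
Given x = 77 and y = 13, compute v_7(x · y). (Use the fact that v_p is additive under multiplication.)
v_7(1001) = 1

v_p(x) = 1 (factor: 77 = 7^1 · 11); v_p(y) = 0 (factor: 13 = 7^0 · 13). Additivity: v_p(xy) = v_p(x) + v_p(y) = 1 + 0 = 1. (Direct check: xy = 1001 = 7^1 · (143).)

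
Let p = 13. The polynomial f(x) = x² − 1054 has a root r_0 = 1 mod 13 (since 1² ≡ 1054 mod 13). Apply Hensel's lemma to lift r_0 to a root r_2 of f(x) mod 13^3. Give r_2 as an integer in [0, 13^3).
r_2 = 612 (mod 2197)

Hensel's recurrence: r_{i+1} = r_i − f(r_i)·(f′(r_i))^{-1} mod 13^{i+2}, with f′(x) = 2x. Iterate:
  r_0 = 1 (mod 13)
  r_1 = 105 (mod 169)
  r_2 = 612 (mod 2197)
Final: r_2 = 612, and one checks f(r_2) ≡ 0 mod 13^3.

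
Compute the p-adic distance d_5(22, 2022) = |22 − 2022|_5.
d_5(22, 2022) = 1/125

Step 1 — x − y = 22 − 2022 = -2000. Step 2 — v_5(-2000) = 3 (factor: -2000 = −(5^3 · 16); the sign does not affect v_p). Step 3 — |x − y|_5 = 5^{-3} = 1/125.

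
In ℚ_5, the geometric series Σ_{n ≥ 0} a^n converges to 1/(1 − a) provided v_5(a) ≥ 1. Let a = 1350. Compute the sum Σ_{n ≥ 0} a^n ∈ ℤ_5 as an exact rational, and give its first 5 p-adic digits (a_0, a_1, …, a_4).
Σ a^n = 1/(1 − a) = -1/1349;  first 5 digits = (1, 0, 4, 0, 3)

v_5(a) = 2 ≥ 1, so the series converges in ℤ_5 to 1/(1 − a) = 1/(1 − 1350) = -1/1349. Expand this rational in ℤ_5: compute digits iteratively via d_i = x_i mod 5, x_{i+1} = (x_i − d_i)/5. The first 5 digits are (1, 0, 4, 0, 3).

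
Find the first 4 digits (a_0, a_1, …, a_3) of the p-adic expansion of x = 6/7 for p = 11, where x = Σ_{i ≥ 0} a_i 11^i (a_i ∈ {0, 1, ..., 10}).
(a_0, …, a_3) = (4, 6, 1, 3)

v_11(6/7) = 0 (numerator and denominator both coprime to 11), so x ∈ ℤ_11^×. Compute digits iteratively via a_i = x_i mod 11, x_{i+1} = (x_i − a_i)/11, with x_0 = x:
  x_0 = 6/7;  a_0 = 4;  x_1 = (x_0 − 4)/11 = -2/7
  x_1 = -2/7;  a_1 = 6;  x_2 = (x_1 − 6)/11 = -4/7
  x_2 = -4/7;  a_2 = 1;  x_3 = (x_2 − 1)/11 = -1/7
  x_3 = -1/7;  a_3 = 3;  x_4 = (x_3 − 3)/11 = -2/7
Digits: (4, 6, 1, 3).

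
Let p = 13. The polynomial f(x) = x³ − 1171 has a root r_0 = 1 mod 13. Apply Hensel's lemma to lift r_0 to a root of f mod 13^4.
r_3 = 6475 (mod 28561)

Hensel: r_{i+1} = r_i − f(r_i)/f′(r_i) mod 13^{i+2}, where f′(x) = 3x². Iterate:
  r_0 = 1 (mod 13)
  r_1 = 53 (mod 169)
  r_2 = 2081 (mod 2197)
  r_3 = 6475 (mod 28561)
Final: r = 6475 with f(r) ≡ 0 mod 13^4.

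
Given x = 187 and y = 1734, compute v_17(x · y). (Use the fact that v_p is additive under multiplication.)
v_17(324258) = 3

v_p(x) = 1 (factor: 187 = 17^1 · 11); v_p(y) = 2 (factor: 1734 = 17^2 · 6). Additivity: v_p(xy) = v_p(x) + v_p(y) = 1 + 2 = 3. (Direct check: xy = 324258 = 17^3 · (66).)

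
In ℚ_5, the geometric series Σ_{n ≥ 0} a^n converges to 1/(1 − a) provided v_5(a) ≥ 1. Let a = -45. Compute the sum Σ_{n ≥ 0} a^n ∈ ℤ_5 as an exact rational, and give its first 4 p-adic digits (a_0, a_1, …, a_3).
Σ a^n = 1/(1 − a) = 1/46;  first 4 digits = (1, 1, 4, 1)

v_5(a) = 1 ≥ 1, so the series converges in ℤ_5 to 1/(1 − a) = 1/(1 − (-45)) = 1/46. Expand this rational in ℤ_5: compute digits iteratively via d_i = x_i mod 5, x_{i+1} = (x_i − d_i)/5. The first 4 digits are (1, 1, 4, 1).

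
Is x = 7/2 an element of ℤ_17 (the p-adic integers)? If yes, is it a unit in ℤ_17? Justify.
x ∈ ℤ_17^× (unit); v_17(x) = 0

ℤ_17 = {x ∈ ℚ_17 : v_17(x) ≥ 0} and ℤ_17^× = {x ∈ ℤ_17 : v_17(x) = 0}. Here v_17(7/2) = v_17(num) − v_17(den) = 0; compare against these criteria.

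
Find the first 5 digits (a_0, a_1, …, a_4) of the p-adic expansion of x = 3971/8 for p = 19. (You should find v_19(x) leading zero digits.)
(a_0, …, a_4) = (0, 0, 18, 11, 16)

v_19(3971/8) = 2, so a_0 = ... = a_1 = 0. Factor out: x = 19^2 · u with u = 11/8 a unit in ℤ_19. Expand u iteratively via a_{v+i} = u_i mod 19, u_{i+1} = (u_i − a_{v+i})/19:
  u_0 = 11/8;  a_2 = 18;  u_1 = (u_0 − 18)/19 = -7/8
  u_1 = -7/8;  a_3 = 11;  u_2 = (u_1 − 11)/19 = -5/8
  u_2 = -5/8;  a_4 = 16;  u_3 = (u_2 − 16)/19 = -7/8
Digits: (0, 0, 18, 11, 16).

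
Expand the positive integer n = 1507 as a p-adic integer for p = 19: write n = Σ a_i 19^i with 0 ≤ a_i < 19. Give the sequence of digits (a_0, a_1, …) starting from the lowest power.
(a_0, a_1, …) = (6, 3, 4)

Repeated division by 19 gives the digits low-to-high: 1507 = 6 + 3·19^1 + 4·19^2. Digit sequence: (6, 3, 4).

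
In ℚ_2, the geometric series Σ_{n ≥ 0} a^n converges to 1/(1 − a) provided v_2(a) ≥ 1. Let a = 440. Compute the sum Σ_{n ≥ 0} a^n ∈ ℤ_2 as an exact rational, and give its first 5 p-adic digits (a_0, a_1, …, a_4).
Σ a^n = 1/(1 − a) = -1/439;  first 5 digits = (1, 0, 0, 1, 1)

v_2(a) = 3 ≥ 1, so the series converges in ℤ_2 to 1/(1 − a) = 1/(1 − 440) = -1/439. Expand this rational in ℤ_2: compute digits iteratively via d_i = x_i mod 2, x_{i+1} = (x_i − d_i)/2. The first 5 digits are (1, 0, 0, 1, 1).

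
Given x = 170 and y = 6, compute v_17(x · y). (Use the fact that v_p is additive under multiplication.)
v_17(1020) = 1

v_p(x) = 1 (factor: 170 = 17^1 · 10); v_p(y) = 0 (factor: 6 = 17^0 · 6). Additivity: v_p(xy) = v_p(x) + v_p(y) = 1 + 0 = 1. (Direct check: xy = 1020 = 17^1 · (60).)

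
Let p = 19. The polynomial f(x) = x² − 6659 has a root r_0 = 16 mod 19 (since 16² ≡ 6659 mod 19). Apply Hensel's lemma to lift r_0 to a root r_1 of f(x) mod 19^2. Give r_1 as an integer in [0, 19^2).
r_1 = 92 (mod 361)

Hensel's recurrence: r_{i+1} = r_i − f(r_i)·(f′(r_i))^{-1} mod 19^{i+2}, with f′(x) = 2x. Iterate:
  r_0 = 16 (mod 19)
  r_1 = 92 (mod 361)
Final: r_1 = 92, and one checks f(r_1) ≡ 0 mod 19^2.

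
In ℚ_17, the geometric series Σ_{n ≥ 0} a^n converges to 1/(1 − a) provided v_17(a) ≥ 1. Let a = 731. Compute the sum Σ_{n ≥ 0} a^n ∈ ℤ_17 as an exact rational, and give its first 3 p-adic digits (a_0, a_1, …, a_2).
Σ a^n = 1/(1 − a) = -1/730;  first 3 digits = (1, 9, 15)

v_17(a) = 1 ≥ 1, so the series converges in ℤ_17 to 1/(1 − a) = 1/(1 − 731) = -1/730. Expand this rational in ℤ_17: compute digits iteratively via d_i = x_i mod 17, x_{i+1} = (x_i − d_i)/17. The first 3 digits are (1, 9, 15).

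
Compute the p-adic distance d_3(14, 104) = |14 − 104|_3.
d_3(14, 104) = 1/9

Step 1 — x − y = 14 − 104 = -90. Step 2 — v_3(-90) = 2 (factor: -90 = −(3^2 · 10); the sign does not affect v_p). Step 3 — |x − y|_3 = 3^{-2} = 1/9.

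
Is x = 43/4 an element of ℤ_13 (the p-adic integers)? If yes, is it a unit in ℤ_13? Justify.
x ∈ ℤ_13^× (unit); v_13(x) = 0

ℤ_13 = {x ∈ ℚ_13 : v_13(x) ≥ 0} and ℤ_13^× = {x ∈ ℤ_13 : v_13(x) = 0}. Here v_13(43/4) = v_13(num) − v_13(den) = 0; compare against these criteria.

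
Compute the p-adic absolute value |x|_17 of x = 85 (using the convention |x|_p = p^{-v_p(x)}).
|85|_17 = 1/17

Step 1 — compute v_17(x) by factoring powers of 17 out of the numerator and denominator: v_17(85) = 1. Step 2 — apply |x|_p = p^{-v_p(x)} = 17^{-1} = 1/17.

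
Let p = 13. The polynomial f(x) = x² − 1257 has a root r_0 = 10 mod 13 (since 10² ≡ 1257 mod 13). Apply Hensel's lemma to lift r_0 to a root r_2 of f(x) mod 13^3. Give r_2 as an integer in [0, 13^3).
r_2 = 1141 (mod 2197)

Hensel's recurrence: r_{i+1} = r_i − f(r_i)·(f′(r_i))^{-1} mod 13^{i+2}, with f′(x) = 2x. Iterate:
  r_0 = 10 (mod 13)
  r_1 = 127 (mod 169)
  r_2 = 1141 (mod 2197)
Final: r_2 = 1141, and one checks f(r_2) ≡ 0 mod 13^3.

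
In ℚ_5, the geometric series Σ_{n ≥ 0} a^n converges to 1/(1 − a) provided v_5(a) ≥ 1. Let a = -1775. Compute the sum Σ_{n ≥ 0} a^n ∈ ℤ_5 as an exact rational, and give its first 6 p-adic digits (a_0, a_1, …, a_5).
Σ a^n = 1/(1 − a) = 1/1776;  first 6 digits = (1, 0, 4, 0, 3, 2)

v_5(a) = 2 ≥ 1, so the series converges in ℤ_5 to 1/(1 − a) = 1/(1 − (-1775)) = 1/1776. Expand this rational in ℤ_5: compute digits iteratively via d_i = x_i mod 5, x_{i+1} = (x_i − d_i)/5. The first 6 digits are (1, 0, 4, 0, 3, 2).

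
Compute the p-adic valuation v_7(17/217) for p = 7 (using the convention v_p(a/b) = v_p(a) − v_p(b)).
v_7(17/217) = -1

Factor powers of 7 from the numerator and denominator of the reduced fraction: 17 = 7^0 · 17 and 217 = 7^1 · 31. Apply v_p(a/b) = v_p(a) − v_p(b): v_7(17/217) = 0 − 1 = -1.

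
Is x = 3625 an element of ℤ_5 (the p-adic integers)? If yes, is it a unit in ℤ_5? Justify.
x ∈ ℤ_5 but not a unit; v_5(x) = 3 > 0

ℤ_5 = {x ∈ ℚ_5 : v_5(x) ≥ 0} and ℤ_5^× = {x ∈ ℤ_5 : v_5(x) = 0}. Here v_5(3625) = v_5(num) − v_5(den) = 3; compare against these criteria.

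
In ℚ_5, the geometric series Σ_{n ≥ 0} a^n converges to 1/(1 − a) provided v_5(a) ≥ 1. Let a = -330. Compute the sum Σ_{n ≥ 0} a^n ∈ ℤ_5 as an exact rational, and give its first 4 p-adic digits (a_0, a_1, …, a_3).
Σ a^n = 1/(1 − a) = 1/331;  first 4 digits = (1, 4, 2, 2)

v_5(a) = 1 ≥ 1, so the series converges in ℤ_5 to 1/(1 − a) = 1/(1 − (-330)) = 1/331. Expand this rational in ℤ_5: compute digits iteratively via d_i = x_i mod 5, x_{i+1} = (x_i − d_i)/5. The first 4 digits are (1, 4, 2, 2).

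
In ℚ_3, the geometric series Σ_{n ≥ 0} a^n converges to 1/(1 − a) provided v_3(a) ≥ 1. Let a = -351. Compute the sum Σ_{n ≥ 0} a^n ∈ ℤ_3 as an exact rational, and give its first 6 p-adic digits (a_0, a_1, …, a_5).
Σ a^n = 1/(1 − a) = 1/352;  first 6 digits = (1, 0, 0, 2, 1, 1)

v_3(a) = 3 ≥ 1, so the series converges in ℤ_3 to 1/(1 − a) = 1/(1 − (-351)) = 1/352. Expand this rational in ℤ_3: compute digits iteratively via d_i = x_i mod 3, x_{i+1} = (x_i − d_i)/3. The first 6 digits are (1, 0, 0, 2, 1, 1).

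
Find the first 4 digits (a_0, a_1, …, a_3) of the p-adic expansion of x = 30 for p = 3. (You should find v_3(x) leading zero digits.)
(a_0, …, a_3) = (0, 1, 0, 1)

v_3(30) = 1, so a_0 = ... = a_0 = 0. Factor out: x = 3^1 · u with u = 10 a unit in ℤ_3. Expand u iteratively via a_{v+i} = u_i mod 3, u_{i+1} = (u_i − a_{v+i})/3:
  u_0 = 10;  a_1 = 1;  u_1 = (u_0 − 1)/3 = 3
  u_1 = 3;  a_2 = 0;  u_2 = (u_1 − 0)/3 = 1
  u_2 = 1;  a_3 = 1;  u_3 = (u_2 − 1)/3 = 0
Digits: (0, 1, 0, 1).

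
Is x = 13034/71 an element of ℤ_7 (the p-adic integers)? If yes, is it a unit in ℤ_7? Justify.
x ∈ ℤ_7 but not a unit; v_7(x) = 3 > 0

ℤ_7 = {x ∈ ℚ_7 : v_7(x) ≥ 0} and ℤ_7^× = {x ∈ ℤ_7 : v_7(x) = 0}. Here v_7(13034/71) = v_7(num) − v_7(den) = 3; compare against these criteria.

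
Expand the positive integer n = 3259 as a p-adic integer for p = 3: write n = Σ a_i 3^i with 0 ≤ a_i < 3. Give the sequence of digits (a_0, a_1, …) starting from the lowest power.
(a_0, a_1, …) = (1, 0, 2, 0, 1, 1, 1, 1)

Repeated division by 3 gives the digits low-to-high: 3259 = 1 + 2·3^2 + 1·3^4 + 1·3^5 + 1·3^6 + 1·3^7. Digit sequence: (1, 0, 2, 0, 1, 1, 1, 1).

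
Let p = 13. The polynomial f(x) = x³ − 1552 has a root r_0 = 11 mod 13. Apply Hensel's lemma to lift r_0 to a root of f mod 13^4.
r_3 = 19563 (mod 28561)

Hensel: r_{i+1} = r_i − f(r_i)/f′(r_i) mod 13^{i+2}, where f′(x) = 3x². Iterate:
  r_0 = 11 (mod 13)
  r_1 = 128 (mod 169)
  r_2 = 1987 (mod 2197)
  r_3 = 19563 (mod 28561)
Final: r = 19563 with f(r) ≡ 0 mod 13^4.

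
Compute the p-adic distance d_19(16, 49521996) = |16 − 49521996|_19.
d_19(16, 49521996) = 1/2476099

Step 1 — x − y = 16 − 49521996 = -49521980. Step 2 — v_19(-49521980) = 5 (factor: -49521980 = −(19^5 · 20); the sign does not affect v_p). Step 3 — |x − y|_19 = 19^{-5} = 1/2476099.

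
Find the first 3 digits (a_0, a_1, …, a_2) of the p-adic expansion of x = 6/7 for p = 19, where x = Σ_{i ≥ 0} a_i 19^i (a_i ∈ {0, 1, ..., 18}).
(a_0, …, a_2) = (9, 5, 16)

v_19(6/7) = 0 (numerator and denominator both coprime to 19), so x ∈ ℤ_19^×. Compute digits iteratively via a_i = x_i mod 19, x_{i+1} = (x_i − a_i)/19, with x_0 = x:
  x_0 = 6/7;  a_0 = 9;  x_1 = (x_0 − 9)/19 = -3/7
  x_1 = -3/7;  a_1 = 5;  x_2 = (x_1 − 5)/19 = -2/7
  x_2 = -2/7;  a_2 = 16;  x_3 = (x_2 − 16)/19 = -6/7
Digits: (9, 5, 16).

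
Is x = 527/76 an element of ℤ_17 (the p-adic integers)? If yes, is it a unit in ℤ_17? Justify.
x ∈ ℤ_17 but not a unit; v_17(x) = 1 > 0

ℤ_17 = {x ∈ ℚ_17 : v_17(x) ≥ 0} and ℤ_17^× = {x ∈ ℤ_17 : v_17(x) = 0}. Here v_17(527/76) = v_17(num) − v_17(den) = 1; compare against these criteria.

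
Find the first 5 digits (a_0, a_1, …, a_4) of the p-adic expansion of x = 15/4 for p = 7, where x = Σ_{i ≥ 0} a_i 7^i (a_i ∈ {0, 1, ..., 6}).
(a_0, …, a_4) = (2, 2, 5, 1, 5)

v_7(15/4) = 0 (numerator and denominator both coprime to 7), so x ∈ ℤ_7^×. Compute digits iteratively via a_i = x_i mod 7, x_{i+1} = (x_i − a_i)/7, with x_0 = x:
  x_0 = 15/4;  a_0 = 2;  x_1 = (x_0 − 2)/7 = 1/4
  x_1 = 1/4;  a_1 = 2;  x_2 = (x_1 − 2)/7 = -1/4
  x_2 = -1/4;  a_2 = 5;  x_3 = (x_2 − 5)/7 = -3/4
  x_3 = -3/4;  a_3 = 1;  x_4 = (x_3 − 1)/7 = -1/4
  x_4 = -1/4;  a_4 = 5;  x_5 = (x_4 − 5)/7 = -3/4
Digits: (2, 2, 5, 1, 5).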